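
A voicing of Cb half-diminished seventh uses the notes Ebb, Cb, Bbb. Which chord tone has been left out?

Gbb

The full Cb half-diminished seventh chord is Cb, Ebb, Gbb, Bbb.
Comparing with the voicing, the diminished 5th (5th) — Gbb — is absent.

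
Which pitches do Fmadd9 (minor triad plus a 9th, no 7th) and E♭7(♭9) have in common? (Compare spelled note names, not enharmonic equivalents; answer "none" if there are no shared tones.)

G

Fmadd9: F Ab C G
E♭7(♭9): Eb G Bb Db Fb
Common to both → G.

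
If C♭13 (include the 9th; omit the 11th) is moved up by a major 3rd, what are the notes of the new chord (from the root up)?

A major 3rd up from Cb is Eb, so the new chord is Eb dominant thirteenth.
root → Eb
3rd (major 3rd) → G
5th (perfect 5th) → Bb
7th (minor 7th) → Db
9th (major 9th) → F
13th (major 13th) → C

Eb  G  Bb  Db  F  C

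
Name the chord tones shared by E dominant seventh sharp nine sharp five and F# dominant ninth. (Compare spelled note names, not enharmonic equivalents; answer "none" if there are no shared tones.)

E, G-sharp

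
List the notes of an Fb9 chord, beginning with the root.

Fb Ab Cb Ebb Gb

Fb9 is a dominant ninth built on Fb.
Fb — root
Ab — major 3rd
Cb — perfect 5th
Ebb — minor 7th
Gb — major 9th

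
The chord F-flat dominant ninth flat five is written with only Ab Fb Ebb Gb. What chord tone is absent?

F-flat dominant ninth flat five = Fb, Ab, Cbb, Ebb, Gb. The voicing lacks the 5th (diminished 5th), Cbb.

Cbb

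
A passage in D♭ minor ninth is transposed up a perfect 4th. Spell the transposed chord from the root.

Transposed root: Db → Gb (perfect 4th up). So we spell Gb minor ninth:
- root: Gb
- minor 3rd: Bbb
- perfect 5th: Db
- minor 7th: Fb
- major 9th: Ab

Gb Bbb Db Fb Ab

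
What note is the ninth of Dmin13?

Dmin13 is built on D; its 9th is a major 9th above the root.
A second above D uses the letter E, and the major 9th above D is E.

E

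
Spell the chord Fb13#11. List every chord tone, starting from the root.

Fb13#11: dominant thirteenth sharp eleven on Fb.
Root: Fb
Major 3rd (3rd): Ab
Perfect 5th (5th): Cb
Minor 7th (7th): Ebb
Major 9th (9th): Gb
Augmented 11th (11th): Bb
Major 13th (13th): Db

Fb, Ab, Cb, Ebb, Gb, Bb, Db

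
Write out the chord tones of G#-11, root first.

G# – B – D# – F# – A# – C#

G#-11 is a minor eleventh built on G#.
G# — root
B — minor 3rd
D# — perfect 5th
F# — minor 7th
A# — major 9th
C# — perfect 11th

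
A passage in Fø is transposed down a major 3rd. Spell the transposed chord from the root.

D♭, F♭, A𝄫, C♭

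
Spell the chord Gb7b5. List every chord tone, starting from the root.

Gb Bb Dbb Fb

Root Gb, quality dominant seventh flat five:
Gb — root
Bb — major 3rd
Dbb — diminished 5th
Fb — minor 7th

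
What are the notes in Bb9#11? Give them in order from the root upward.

Bb, D, F, Ab, C, E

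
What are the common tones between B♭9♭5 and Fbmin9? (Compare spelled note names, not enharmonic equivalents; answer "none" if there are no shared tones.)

F♭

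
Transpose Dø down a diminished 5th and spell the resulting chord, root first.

G# B D F#

D down a diminished 5th → G#. New chord: G# half-diminished seventh.
- root: G#
- minor 3rd: B
- diminished 5th: D
- minor 7th: F#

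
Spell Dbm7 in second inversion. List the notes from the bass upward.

Dbm7 = Db–Fb–Ab–Cb; second inversion → fifth (Ab) lowest.

Ab – Cb – Db – Fb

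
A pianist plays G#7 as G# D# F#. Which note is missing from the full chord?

B#

G#7 = G#, B#, D#, F#. The voicing lacks the 3rd (major 3rd), B#.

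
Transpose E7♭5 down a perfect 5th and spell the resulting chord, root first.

Transposed root: E → A (perfect 5th down). So we spell A dominant seventh flat five:
A — root
C# — major 3rd
Eb — diminished 5th
G — minor 7th

A, C#, Eb, G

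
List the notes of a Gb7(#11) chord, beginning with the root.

Gb7(#11): dominant seventh sharp eleven on Gb.
Root: Gb
Major 3rd (3rd): Bb
Perfect 5th (5th): Db
Minor 7th (7th): Fb
Augmented 11th (11th): C

Gb, Bb, Db, Fb, C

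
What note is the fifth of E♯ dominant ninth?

E♯ dominant ninth is built on E-sharp; its 5th is a perfect 5th above the root.
A fifth above E uses the letter B, and the perfect 5th above E-sharp is B-sharp.

B-sharp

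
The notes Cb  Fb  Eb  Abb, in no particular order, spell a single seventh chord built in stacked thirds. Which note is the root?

Fb

Arranged so that each adjacent pair is a third by letter name: Fb – Abb – Cb – Eb.
The bottom of that stack, Fb, is the root (this is Fb minor-major seventh).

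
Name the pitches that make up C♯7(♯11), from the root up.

C#, E#, G#, B, F##

Root C#, quality dominant seventh sharp eleven:
- root: C#
- major 3rd: E#
- perfect 5th: G#
- minor 7th: B
- augmented 11th: F##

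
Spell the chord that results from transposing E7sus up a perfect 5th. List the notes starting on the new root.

E up a perfect 5th → B. New chord: B dominant seventh suspended fourth.
B — root
E — perfect 4th
F# — perfect 5th
A — minor 7th

B, E, F#, A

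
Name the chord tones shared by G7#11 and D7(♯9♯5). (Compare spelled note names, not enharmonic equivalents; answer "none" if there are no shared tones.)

D

G7#11 = G, B, D, F, C#.
D7(♯9♯5) = D, F#, A#, C, E#.
Shared: D.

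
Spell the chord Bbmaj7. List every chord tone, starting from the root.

B♭ D F A

Root B♭, quality major seventh:
B♭ — root
D — major 3rd
F — perfect 5th
A — major 7th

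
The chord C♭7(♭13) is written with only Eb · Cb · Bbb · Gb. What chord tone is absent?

The full C♭7(♭13) chord is Cb, Eb, Gb, Bbb, Abb.
Comparing with the voicing, the minor 13th (13th) — Abb — is absent.

Abb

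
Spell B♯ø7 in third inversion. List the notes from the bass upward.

A#, B#, D#, F#

In root position, B♯ø7 is B#–D#–F#–A#.
Third inversion puts the seventh (A#) in the bass.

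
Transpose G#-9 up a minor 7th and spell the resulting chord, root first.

Transposed root: G# → F# (minor 7th up). So we spell F# minor ninth:
F# — root
A — minor 3rd
C# — perfect 5th
E — minor 7th
G# — major 9th

F#, A, C#, E, G#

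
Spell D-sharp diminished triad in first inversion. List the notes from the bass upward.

D-sharp diminished triad = D-sharp–F-sharp–A; first inversion → third (F-sharp) lowest.

F-sharp  A  D-sharp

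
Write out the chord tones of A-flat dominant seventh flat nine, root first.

A-flat – C – E-flat – G-flat – B-double-flat

Root A-flat, quality dominant seventh flat nine:
root → A-flat
3rd (major 3rd) → C
5th (perfect 5th) → E-flat
7th (minor 7th) → G-flat
9th (minor 9th) → B-double-flat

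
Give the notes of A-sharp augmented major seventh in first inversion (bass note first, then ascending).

C-double-sharp, E-double-sharp, G-double-sharp, A-sharp

In root position, A-sharp augmented major seventh is A-sharp–C-double-sharp–E-double-sharp–G-double-sharp.
First inversion puts the third (C-double-sharp) in the bass.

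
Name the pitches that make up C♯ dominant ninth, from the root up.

C♯ dominant ninth: dominant ninth on C-sharp.
root → C-sharp
3rd (major 3rd) → E-sharp
5th (perfect 5th) → G-sharp
7th (minor 7th) → B
9th (major 9th) → D-sharp

C-sharp – E-sharp – G-sharp – B – D-sharp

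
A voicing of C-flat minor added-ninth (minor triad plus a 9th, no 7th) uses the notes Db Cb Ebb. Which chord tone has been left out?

Gb

The full C-flat minor added-ninth chord is Cb, Ebb, Gb, Db.
Comparing with the voicing, the perfect 5th (5th) — Gb — is absent.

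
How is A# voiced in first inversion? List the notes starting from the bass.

C𝄪, E♯, A♯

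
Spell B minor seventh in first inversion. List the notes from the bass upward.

B minor seventh = B–D–F#–A; first inversion → third (D) lowest.

D  F#  A  B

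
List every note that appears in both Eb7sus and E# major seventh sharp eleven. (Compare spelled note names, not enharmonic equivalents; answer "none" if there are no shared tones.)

none

Eb7sus = Eb, Ab, Bb, Db.
E# major seventh sharp eleven = E#, G##, B#, D##, A##.
Shared: none.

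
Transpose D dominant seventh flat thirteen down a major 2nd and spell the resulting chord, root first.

A major 2nd down from D is C, so the new chord is C dominant seventh flat thirteen.
root → C
3rd (major 3rd) → E
5th (perfect 5th) → G
7th (minor 7th) → Bb
13th (minor 13th) → Ab

C E G Bb Ab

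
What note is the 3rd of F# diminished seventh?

A

Root of F# diminished seventh = F♯. The 3rd is a minor 3rd: F♯ up a minor 3rd → A.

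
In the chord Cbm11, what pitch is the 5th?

G♭

Cbm11 is built on C♭; its 5th is a perfect 5th above the root.
A fifth above C uses the letter G, and the perfect 5th above C♭ is G♭.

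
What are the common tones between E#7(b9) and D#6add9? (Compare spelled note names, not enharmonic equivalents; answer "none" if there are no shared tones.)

E#, B#, D#

E#7(b9) = E#, G##, B#, D#, F#.
D#6add9 = D#, F##, A#, B#, E#.
Shared: E#, B#, D#.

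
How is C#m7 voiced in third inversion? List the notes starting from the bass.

C#m7 = C#–E–G#–B; third inversion → seventh (B) lowest.

B C# E G#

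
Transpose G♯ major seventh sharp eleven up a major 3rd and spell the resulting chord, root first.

Transposed root: G-sharp → B-sharp (major 3rd up). So we spell B-sharp major seventh sharp eleven:
Root: B-sharp
Major 3rd (3rd): D-double-sharp
Perfect 5th (5th): F-double-sharp
Major 7th (7th): A-double-sharp
Augmented 11th (11th): E-double-sharp

B-sharp, D-double-sharp, F-double-sharp, A-double-sharp, E-double-sharp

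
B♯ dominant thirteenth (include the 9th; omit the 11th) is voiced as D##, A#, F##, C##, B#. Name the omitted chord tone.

B♯ dominant thirteenth = B#, D##, F##, A#, C##, G##. The voicing lacks the 13th (major 13th), G##.

G##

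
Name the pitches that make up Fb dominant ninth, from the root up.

F-flat  A-flat  C-flat  E-double-flat  G-flat

Root F-flat, quality dominant ninth:
- root: F-flat
- major 3rd: A-flat
- perfect 5th: C-flat
- minor 7th: E-double-flat
- major 9th: G-flat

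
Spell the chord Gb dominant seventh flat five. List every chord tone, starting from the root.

Gb, Bb, Dbb, Fb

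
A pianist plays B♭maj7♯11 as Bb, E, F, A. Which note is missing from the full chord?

D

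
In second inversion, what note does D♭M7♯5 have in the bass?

D♭M7♯5 in root position is D♭–F–A–C.
Second inversion places the fifth in the bass, which is A.

A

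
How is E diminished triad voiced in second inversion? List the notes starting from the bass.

In root position, E diminished triad is E–G–Bb.
Second inversion puts the fifth (Bb) in the bass.

Bb – E – G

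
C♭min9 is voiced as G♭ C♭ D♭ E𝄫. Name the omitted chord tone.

B𝄫

The full C♭min9 chord is C♭, E𝄫, G♭, B𝄫, D♭.
Comparing with the voicing, the minor 7th (7th) — B𝄫 — is absent.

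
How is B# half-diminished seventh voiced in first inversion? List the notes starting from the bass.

D-sharp  F-sharp  A-sharp  B-sharp

B# half-diminished seventh = B-sharp–D-sharp–F-sharp–A-sharp; first inversion → third (D-sharp) lowest.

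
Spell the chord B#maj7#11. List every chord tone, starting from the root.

B#maj7#11 is a major seventh sharp eleven built on B#.
Root: B#
Major 3rd (3rd): D##
Perfect 5th (5th): F##
Major 7th (7th): A##
Augmented 11th (11th): E##

B#, D##, F##, A##, E##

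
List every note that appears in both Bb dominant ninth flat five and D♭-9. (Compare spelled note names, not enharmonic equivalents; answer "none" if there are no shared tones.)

Bb dominant ninth flat five: Bb D Fb Ab C
D♭-9: Db Fb Ab Cb Eb
Common to both → Fb, Ab.

Fb, Ab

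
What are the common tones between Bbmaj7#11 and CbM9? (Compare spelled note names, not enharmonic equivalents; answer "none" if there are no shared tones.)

Bbmaj7#11: Bb D F A E
CbM9: Cb Eb Gb Bb Db
Common to both → Bb.

Bb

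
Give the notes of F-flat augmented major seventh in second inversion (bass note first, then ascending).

C, E-flat, F-flat, A-flat

In root position, F-flat augmented major seventh is F-flat–A-flat–C–E-flat.
Second inversion puts the fifth (C) in the bass.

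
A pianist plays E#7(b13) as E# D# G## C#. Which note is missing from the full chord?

B#

E#7(b13) = E#, G##, B#, D#, C#. The voicing lacks the 5th (perfect 5th), B#.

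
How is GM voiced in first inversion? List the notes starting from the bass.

GM = G–B–D; first inversion → third (B) lowest.

B, D, G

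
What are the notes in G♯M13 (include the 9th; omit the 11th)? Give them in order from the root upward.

G♯M13 is a major thirteenth built on G♯.
- root: G♯
- major 3rd: B♯
- perfect 5th: D♯
- major 7th: F𝄪
- major 9th: A♯
- major 13th: E♯

G♯  B♯  D♯  F𝄪  A♯  E♯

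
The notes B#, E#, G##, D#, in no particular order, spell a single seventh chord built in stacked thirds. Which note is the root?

E#

Stacking in thirds gives E# – G## – B# – D#, so E# is the root — E# dominant seventh.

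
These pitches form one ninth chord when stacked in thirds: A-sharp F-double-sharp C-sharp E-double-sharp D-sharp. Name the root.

D-sharp

Arranged so that each adjacent pair is a third by letter name: D-sharp – F-double-sharp – A-sharp – C-sharp – E-double-sharp.
The bottom of that stack, D-sharp, is the root (this is D-sharp dominant seventh sharp nine).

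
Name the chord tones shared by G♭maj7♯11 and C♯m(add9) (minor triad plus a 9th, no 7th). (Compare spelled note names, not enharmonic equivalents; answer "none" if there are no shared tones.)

none

G♭maj7♯11 = Gb, Bb, Db, F, C.
C♯m(add9) = C#, E, G#, D#.
Shared: none.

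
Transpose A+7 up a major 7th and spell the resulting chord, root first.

Transposed root: A → G# (major 7th up). So we spell G# augmented seventh:
G# — root
B# — major 3rd
D## — augmented 5th
F# — minor 7th

G#, B#, D##, F#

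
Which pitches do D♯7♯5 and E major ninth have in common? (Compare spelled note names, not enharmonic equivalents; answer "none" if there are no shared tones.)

D♯7♯5: D# F## A## C#
E major ninth: E G# B D# F#
Common to both → D#.

D#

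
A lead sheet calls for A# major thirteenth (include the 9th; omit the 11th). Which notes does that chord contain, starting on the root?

A# major thirteenth is a major thirteenth built on A#.
- root: A#
- major 3rd: C##
- perfect 5th: E#
- major 7th: G##
- major 9th: B#
- major 13th: F##

A# – C## – E# – G## – B# – F##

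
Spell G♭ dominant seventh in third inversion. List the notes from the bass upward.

G♭ dominant seventh = Gb–Bb–Db–Fb; third inversion → seventh (Fb) lowest.

Fb, Gb, Bb, Db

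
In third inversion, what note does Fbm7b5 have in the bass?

Fbm7b5 = Fb–Abb–Cbb–Ebb. Third inversion → seventh in the bass = Ebb.

Ebb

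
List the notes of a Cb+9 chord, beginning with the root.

Cb+9 is a dominant ninth sharp five built on Cb.
root → Cb
3rd (major 3rd) → Eb
5th (augmented 5th) → G
7th (minor 7th) → Bbb
9th (major 9th) → Db

Cb, Eb, G, Bbb, Db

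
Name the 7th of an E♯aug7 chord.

D#

E♯aug7 is built on E#; its 7th is a minor 7th above the root.
A seventh above E uses the letter D, and the minor 7th above E# is D#.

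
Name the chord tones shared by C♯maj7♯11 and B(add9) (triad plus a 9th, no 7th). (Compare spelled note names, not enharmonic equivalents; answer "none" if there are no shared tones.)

C#

C♯maj7♯11 = C#, E#, G#, B#, F##.
B(add9) = B, D#, F#, C#.
Shared: C#.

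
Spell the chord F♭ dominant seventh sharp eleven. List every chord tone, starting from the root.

F-flat, A-flat, C-flat, E-double-flat, B-flat

F♭ dominant seventh sharp eleven is a dominant seventh sharp eleven built on F-flat.
Root: F-flat
Major 3rd (3rd): A-flat
Perfect 5th (5th): C-flat
Minor 7th (7th): E-double-flat
Augmented 11th (11th): B-flat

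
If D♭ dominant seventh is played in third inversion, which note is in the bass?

D♭ dominant seventh = Db–F–Ab–Cb. Third inversion → seventh in the bass = Cb.

Cb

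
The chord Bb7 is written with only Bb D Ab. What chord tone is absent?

F

Bb7 = Bb, D, F, Ab. The voicing lacks the 5th (perfect 5th), F.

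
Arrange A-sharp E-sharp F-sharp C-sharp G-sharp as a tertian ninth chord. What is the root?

Arranged so that each adjacent pair is a third by letter name: F-sharp – A-sharp – C-sharp – E-sharp – G-sharp.
The bottom of that stack, F-sharp, is the root (this is F-sharp major ninth).

F-sharp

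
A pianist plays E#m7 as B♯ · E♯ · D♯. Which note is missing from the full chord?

E#m7 = E♯, G♯, B♯, D♯. The voicing lacks the 3rd (minor 3rd), G♯.

G♯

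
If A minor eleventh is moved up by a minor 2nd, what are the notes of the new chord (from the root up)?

Transposed root: A → B♭ (minor 2nd up). So we spell B♭ minor eleventh:
Root: B♭
Minor 3rd (3rd): D♭
Perfect 5th (5th): F
Minor 7th (7th): A♭
Major 9th (9th): C
Perfect 11th (11th): E♭

B♭ D♭ F A♭ C E♭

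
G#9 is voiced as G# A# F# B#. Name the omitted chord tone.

The full G#9 chord is G#, B#, D#, F#, A#.
Comparing with the voicing, the perfect 5th (5th) — D# — is absent.

D#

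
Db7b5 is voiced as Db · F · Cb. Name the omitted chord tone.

Db7b5 = Db, F, Abb, Cb. The voicing lacks the 5th (diminished 5th), Abb.

Abb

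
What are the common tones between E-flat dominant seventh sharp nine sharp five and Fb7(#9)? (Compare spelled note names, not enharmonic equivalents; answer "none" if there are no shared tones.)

G

E-flat dominant seventh sharp nine sharp five: Eb G B Db F#
Fb7(#9): Fb Ab Cb Ebb G
Common to both → G.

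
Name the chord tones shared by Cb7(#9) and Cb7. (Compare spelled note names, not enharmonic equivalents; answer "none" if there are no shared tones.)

Cb7(#9) = Cb, Eb, Gb, Bbb, D.
Cb7 = Cb, Eb, Gb, Bbb.
Shared: Cb, Eb, Gb, Bbb.

Cb, Eb, Gb, Bbb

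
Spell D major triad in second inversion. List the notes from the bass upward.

A, D, F#

D major triad = D–F#–A; second inversion → fifth (A) lowest.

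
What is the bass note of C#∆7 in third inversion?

B♯

C#∆7 = C♯–E♯–G♯–B♯. Third inversion → seventh in the bass = B♯.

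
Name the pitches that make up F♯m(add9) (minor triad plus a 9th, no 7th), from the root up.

F♯m(add9) is a minor added-ninth built on F♯.
- root: F♯
- minor 3rd: A
- perfect 5th: C♯
- major 9th: G♯

F♯  A  C♯  G♯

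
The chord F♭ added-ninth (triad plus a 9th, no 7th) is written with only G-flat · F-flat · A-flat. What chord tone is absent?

F♭ added-ninth = F-flat, A-flat, C-flat, G-flat. The voicing lacks the 5th (perfect 5th), C-flat.

C-flat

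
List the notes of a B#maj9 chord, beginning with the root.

B#maj9: major ninth on B#.
- root: B#
- major 3rd: D##
- perfect 5th: F##
- major 7th: A##
- major 9th: C##

B#, D##, F##, A##, C##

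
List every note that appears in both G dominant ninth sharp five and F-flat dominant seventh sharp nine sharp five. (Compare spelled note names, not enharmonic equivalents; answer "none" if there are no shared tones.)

G

G dominant ninth sharp five: G B D-sharp F A
F-flat dominant seventh sharp nine sharp five: F-flat A-flat C E-double-flat G
Common to both → G.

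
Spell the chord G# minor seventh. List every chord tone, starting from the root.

G# B D# F#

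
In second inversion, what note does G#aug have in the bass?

D𝄪

G#aug = G♯–B♯–D𝄪. Second inversion → fifth in the bass = D𝄪.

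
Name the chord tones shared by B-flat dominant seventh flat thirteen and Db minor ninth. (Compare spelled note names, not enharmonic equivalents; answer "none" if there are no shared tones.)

B-flat dominant seventh flat thirteen: B-flat D F A-flat G-flat
Db minor ninth: D-flat F-flat A-flat C-flat E-flat
Common to both → A-flat.

A-flat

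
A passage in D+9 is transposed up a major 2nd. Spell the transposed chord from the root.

Transposed root: D → E (major 2nd up). So we spell E dominant ninth sharp five:
root → E
3rd (major 3rd) → G#
5th (augmented 5th) → B#
7th (minor 7th) → D
9th (major 9th) → F#

E – G# – B# – D – F#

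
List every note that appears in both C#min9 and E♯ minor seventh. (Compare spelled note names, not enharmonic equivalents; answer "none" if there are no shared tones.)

G♯, D♯

C#min9 = C♯, E, G♯, B, D♯.
E♯ minor seventh = E♯, G♯, B♯, D♯.
Shared: G♯, D♯.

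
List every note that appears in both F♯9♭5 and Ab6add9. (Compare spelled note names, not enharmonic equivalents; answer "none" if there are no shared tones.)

F♯9♭5: F# A# C E G#
Ab6add9: Ab C Eb F Bb
Common to both → C.

C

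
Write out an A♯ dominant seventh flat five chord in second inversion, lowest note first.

E G♯ A♯ C𝄪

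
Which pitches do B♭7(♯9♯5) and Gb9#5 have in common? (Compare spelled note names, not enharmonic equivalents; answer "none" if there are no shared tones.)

B♭7(♯9♯5) = Bb, D, F#, Ab, C#.
Gb9#5 = Gb, Bb, D, Fb, Ab.
Shared: Bb, D, Ab.

Bb  D  Ab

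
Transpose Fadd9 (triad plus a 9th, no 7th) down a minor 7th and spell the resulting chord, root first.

G, B, D, A

A minor 7th down from F is G, so the new chord is G added-ninth.
- root: G
- major 3rd: B
- perfect 5th: D
- major 9th: A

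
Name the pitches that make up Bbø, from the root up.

Bb – Db – Fb – Ab

Root Bb, quality half-diminished seventh:
Root: Bb
Minor 3rd (3rd): Db
Diminished 5th (5th): Fb
Minor 7th (7th): Ab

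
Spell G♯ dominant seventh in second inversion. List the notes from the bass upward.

In root position, G♯ dominant seventh is G♯–B♯–D♯–F♯.
Second inversion puts the fifth (D♯) in the bass.

D♯, F♯, G♯, B♯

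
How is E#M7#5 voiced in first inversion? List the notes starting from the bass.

G##  B##  D##  E#

In root position, E#M7#5 is E#–G##–B##–D##.
First inversion puts the third (G##) in the bass.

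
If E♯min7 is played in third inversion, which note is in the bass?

D#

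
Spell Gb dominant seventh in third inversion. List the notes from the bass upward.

F♭ G♭ B♭ D♭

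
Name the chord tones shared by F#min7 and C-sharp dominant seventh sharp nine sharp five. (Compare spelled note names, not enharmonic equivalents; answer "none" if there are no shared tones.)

C#

F#min7 = F#, A, C#, E.
C-sharp dominant seventh sharp nine sharp five = C#, E#, G##, B, D##.
Shared: C#.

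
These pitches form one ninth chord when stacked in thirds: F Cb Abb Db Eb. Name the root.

Stacking in thirds gives Db – F – Abb – Cb – Eb, so Db is the root — Db dominant ninth flat five.

Db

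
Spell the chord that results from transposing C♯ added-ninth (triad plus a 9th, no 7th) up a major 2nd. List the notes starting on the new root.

D# – F## – A# – E#

C# up a major 2nd → D#. New chord: D# added-ninth.
Root: D#
Major 3rd (3rd): F##
Perfect 5th (5th): A#
Major 9th (9th): E#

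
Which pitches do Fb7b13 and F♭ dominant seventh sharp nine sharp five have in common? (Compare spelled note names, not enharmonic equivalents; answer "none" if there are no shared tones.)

Fb  Ab  Ebb

Fb7b13: Fb Ab Cb Ebb Dbb
F♭ dominant seventh sharp nine sharp five: Fb Ab C Ebb G
Common to both → Fb, Ab, Ebb.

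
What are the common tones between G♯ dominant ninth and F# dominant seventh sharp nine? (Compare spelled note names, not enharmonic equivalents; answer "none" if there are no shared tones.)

G♯ dominant ninth: G-sharp B-sharp D-sharp F-sharp A-sharp
F# dominant seventh sharp nine: F-sharp A-sharp C-sharp E G-double-sharp
Common to both → F-sharp, A-sharp.

F-sharp – A-sharp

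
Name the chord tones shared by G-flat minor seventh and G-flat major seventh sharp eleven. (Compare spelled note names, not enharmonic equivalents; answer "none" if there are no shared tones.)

G-flat minor seventh = G-flat, B-double-flat, D-flat, F-flat.
G-flat major seventh sharp eleven = G-flat, B-flat, D-flat, F, C.
Shared: G-flat, D-flat.

G-flat, D-flat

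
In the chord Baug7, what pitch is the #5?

Baug7 is built on B; its 5th is an augmented 5th above the root.
A fifth above B uses the letter F, and the augmented 5th above B is F𝄪.

F𝄪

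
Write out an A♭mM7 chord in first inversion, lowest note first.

C♭, E♭, G, A♭

A♭mM7 = A♭–C♭–E♭–G; first inversion → third (C♭) lowest.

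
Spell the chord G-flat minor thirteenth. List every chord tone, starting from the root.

G-flat minor thirteenth: minor thirteenth on G-flat.
Root: G-flat
Minor 3rd (3rd): B-double-flat
Perfect 5th (5th): D-flat
Minor 7th (7th): F-flat
Major 9th (9th): A-flat
Perfect 11th (11th): C-flat
Major 13th (13th): E-flat

G-flat B-double-flat D-flat F-flat A-flat C-flat E-flat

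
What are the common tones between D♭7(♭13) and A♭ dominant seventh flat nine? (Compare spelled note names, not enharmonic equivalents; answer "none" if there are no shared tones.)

Ab, Bbb

D♭7(♭13) = Db, F, Ab, Cb, Bbb.
A♭ dominant seventh flat nine = Ab, C, Eb, Gb, Bbb.
Shared: Ab, Bbb.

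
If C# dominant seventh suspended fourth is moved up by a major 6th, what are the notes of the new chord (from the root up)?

C# up a major 6th → A#. New chord: A# dominant seventh suspended fourth.
A# — root
D# — perfect 4th
E# — perfect 5th
G# — minor 7th

A#, D#, E#, G#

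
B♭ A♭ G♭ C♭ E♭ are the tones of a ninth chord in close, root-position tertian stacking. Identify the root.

A♭

Arranged so that each adjacent pair is a third by letter name: A♭ – C♭ – E♭ – G♭ – B♭.
The bottom of that stack, A♭, is the root (this is A♭ minor ninth).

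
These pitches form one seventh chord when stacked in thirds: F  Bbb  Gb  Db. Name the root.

Gb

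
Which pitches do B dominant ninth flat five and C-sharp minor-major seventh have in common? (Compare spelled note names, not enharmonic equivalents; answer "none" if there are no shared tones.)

C-sharp

B dominant ninth flat five: B D-sharp F A C-sharp
C-sharp minor-major seventh: C-sharp E G-sharp B-sharp
Common to both → C-sharp.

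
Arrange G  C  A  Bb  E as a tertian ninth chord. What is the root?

A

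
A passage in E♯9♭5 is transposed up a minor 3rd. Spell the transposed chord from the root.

Transposed root: E# → G# (minor 3rd up). So we spell G# dominant ninth flat five:
G# — root
B# — major 3rd
D — diminished 5th
F# — minor 7th
A# — major 9th

G#, B#, D, F#, A#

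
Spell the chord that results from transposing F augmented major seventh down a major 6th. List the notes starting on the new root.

F down a major 6th → Ab. New chord: Ab augmented major seventh.
root → Ab
3rd (major 3rd) → C
5th (augmented 5th) → E
7th (major 7th) → G

Ab, C, E, G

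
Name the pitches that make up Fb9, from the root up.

Fb9: dominant ninth on F♭.
- root: F♭
- major 3rd: A♭
- perfect 5th: C♭
- minor 7th: E𝄫
- major 9th: G♭

F♭, A♭, C♭, E𝄫, G♭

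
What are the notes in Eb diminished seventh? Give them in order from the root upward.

Root E-flat, quality diminished seventh:
- root: E-flat
- minor 3rd: G-flat
- diminished 5th: B-double-flat
- diminished 7th: D-double-flat

E-flat, G-flat, B-double-flat, D-double-flat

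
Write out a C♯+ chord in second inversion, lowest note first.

In root position, C♯+ is C♯–E♯–G𝄪.
Second inversion puts the fifth (G𝄪) in the bass.

G𝄪, C♯, E♯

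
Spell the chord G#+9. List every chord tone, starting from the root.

G#+9 is a dominant ninth sharp five built on G♯.
- root: G♯
- major 3rd: B♯
- augmented 5th: D𝄪
- minor 7th: F♯
- major 9th: A♯

G♯  B♯  D𝄪  F♯  A♯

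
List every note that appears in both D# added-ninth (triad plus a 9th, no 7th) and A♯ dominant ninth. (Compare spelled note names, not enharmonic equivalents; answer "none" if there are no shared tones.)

D# added-ninth: D-sharp F-double-sharp A-sharp E-sharp
A♯ dominant ninth: A-sharp C-double-sharp E-sharp G-sharp B-sharp
Common to both → A-sharp, E-sharp.

A-sharp, E-sharp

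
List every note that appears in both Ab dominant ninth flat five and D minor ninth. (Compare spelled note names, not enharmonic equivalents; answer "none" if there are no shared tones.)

C

Ab dominant ninth flat five = A-flat, C, E-double-flat, G-flat, B-flat.
D minor ninth = D, F, A, C, E.
Shared: C.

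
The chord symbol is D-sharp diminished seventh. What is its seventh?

C

Root of D-sharp diminished seventh = D-sharp. The 7th is a diminished 7th: D-sharp up a diminished 7th → C.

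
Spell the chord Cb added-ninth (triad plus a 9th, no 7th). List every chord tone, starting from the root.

C-flat, E-flat, G-flat, D-flat

Cb added-ninth: added-ninth on C-flat.
root → C-flat
3rd (major 3rd) → E-flat
5th (perfect 5th) → G-flat
9th (major 9th) → D-flat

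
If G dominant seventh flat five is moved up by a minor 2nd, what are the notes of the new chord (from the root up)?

A-flat – C – E-double-flat – G-flat

Transposed root: G → A-flat (minor 2nd up). So we spell A-flat dominant seventh flat five:
A-flat — root
C — major 3rd
E-double-flat — diminished 5th
G-flat — minor 7th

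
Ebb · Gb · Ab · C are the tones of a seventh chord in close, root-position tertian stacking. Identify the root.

Stacking in thirds gives Ab – C – Ebb – Gb, so Ab is the root — Ab dominant seventh flat five.

Ab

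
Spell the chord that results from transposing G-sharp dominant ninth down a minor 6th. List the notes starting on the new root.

B-sharp, D-double-sharp, F-double-sharp, A-sharp, C-double-sharp

G-sharp down a minor 6th → B-sharp. New chord: B-sharp dominant ninth.
- root: B-sharp
- major 3rd: D-double-sharp
- perfect 5th: F-double-sharp
- minor 7th: A-sharp
- major 9th: C-double-sharp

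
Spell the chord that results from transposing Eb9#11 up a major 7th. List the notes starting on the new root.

D, F♯, A, C, E, G♯

A major 7th up from E♭ is D, so the new chord is D dominant ninth sharp eleven.
root → D
3rd (major 3rd) → F♯
5th (perfect 5th) → A
7th (minor 7th) → C
9th (major 9th) → E
11th (augmented 11th) → G♯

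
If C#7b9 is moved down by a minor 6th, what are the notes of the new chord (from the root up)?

E#  G##  B#  D#  F#

C# down a minor 6th → E#. New chord: E# dominant seventh flat nine.
E# — root
G## — major 3rd
B# — perfect 5th
D# — minor 7th
F# — minor 9th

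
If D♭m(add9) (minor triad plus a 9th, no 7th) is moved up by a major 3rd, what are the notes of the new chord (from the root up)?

F, Ab, C, G

A major 3rd up from Db is F, so the new chord is F minor added-ninth.
F — root
Ab — minor 3rd
C — perfect 5th
G — major 9th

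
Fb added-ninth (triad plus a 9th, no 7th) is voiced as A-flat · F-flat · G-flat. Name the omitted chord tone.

C-flat

The full Fb added-ninth chord is F-flat, A-flat, C-flat, G-flat.
Comparing with the voicing, the perfect 5th (5th) — C-flat — is absent.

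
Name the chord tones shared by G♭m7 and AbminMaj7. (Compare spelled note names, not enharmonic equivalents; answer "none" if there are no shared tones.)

none

G♭m7: Gb Bbb Db Fb
AbminMaj7: Ab Cb Eb G
Common to both → none.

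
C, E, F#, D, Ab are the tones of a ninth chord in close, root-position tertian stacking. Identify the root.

Stacking in thirds gives D – F# – Ab – C – E, so D is the root — D dominant ninth flat five.

D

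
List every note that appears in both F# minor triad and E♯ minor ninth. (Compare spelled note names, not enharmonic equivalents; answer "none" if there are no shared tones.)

F# minor triad = F-sharp, A, C-sharp.
E♯ minor ninth = E-sharp, G-sharp, B-sharp, D-sharp, F-double-sharp.
Shared: none.

none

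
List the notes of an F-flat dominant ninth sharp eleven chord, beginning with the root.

F-flat, A-flat, C-flat, E-double-flat, G-flat, B-flat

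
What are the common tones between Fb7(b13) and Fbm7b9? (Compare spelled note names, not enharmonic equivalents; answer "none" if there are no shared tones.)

Fb  Cb  Ebb

Fb7(b13) = Fb, Ab, Cb, Ebb, Dbb.
Fbm7b9 = Fb, Abb, Cb, Ebb, Gbb.
Shared: Fb, Cb, Ebb.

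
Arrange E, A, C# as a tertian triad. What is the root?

Stacking in thirds gives A – C# – E, so A is the root — A major triad.

A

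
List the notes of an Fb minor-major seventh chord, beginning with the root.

Fb minor-major seventh is a minor-major seventh built on Fb.
Fb — root
Abb — minor 3rd
Cb — perfect 5th
Eb — major 7th

Fb  Abb  Cb  Eb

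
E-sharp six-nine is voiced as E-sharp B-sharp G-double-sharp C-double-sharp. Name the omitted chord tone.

The full E-sharp six-nine chord is E-sharp, G-double-sharp, B-sharp, C-double-sharp, F-double-sharp.
Comparing with the voicing, the major 9th (9th) — F-double-sharp — is absent.

F-double-sharp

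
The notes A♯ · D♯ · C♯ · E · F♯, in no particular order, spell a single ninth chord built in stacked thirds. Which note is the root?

Stacking in thirds gives D♯ – F♯ – A♯ – C♯ – E, so D♯ is the root — D♯ minor seventh flat nine.

D♯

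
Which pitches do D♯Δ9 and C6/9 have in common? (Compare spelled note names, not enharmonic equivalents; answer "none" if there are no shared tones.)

none

D♯Δ9: D# F## A# C## E#
C6/9: C E G A D
Common to both → none.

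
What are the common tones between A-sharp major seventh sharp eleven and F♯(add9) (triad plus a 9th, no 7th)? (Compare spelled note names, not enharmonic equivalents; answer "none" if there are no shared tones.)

A-sharp major seventh sharp eleven: A# C## E# G## D##
F♯(add9): F# A# C# G#
Common to both → A#.

A#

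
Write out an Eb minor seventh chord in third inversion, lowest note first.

In root position, Eb minor seventh is Eb–Gb–Bb–Db.
Third inversion puts the seventh (Db) in the bass.

Db, Eb, Gb, Bb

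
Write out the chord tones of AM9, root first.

A, C#, E, G#, B

Root A, quality major ninth:
root → A
3rd (major 3rd) → C#
5th (perfect 5th) → E
7th (major 7th) → G#
9th (major 9th) → B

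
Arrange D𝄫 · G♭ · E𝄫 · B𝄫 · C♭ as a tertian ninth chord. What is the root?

C♭

Arranged so that each adjacent pair is a third by letter name: C♭ – E𝄫 – G♭ – B𝄫 – D𝄫.
The bottom of that stack, C♭, is the root (this is C♭ minor seventh flat nine).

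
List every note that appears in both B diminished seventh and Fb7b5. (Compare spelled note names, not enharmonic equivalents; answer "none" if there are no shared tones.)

B diminished seventh: B D F Ab
Fb7b5: Fb Ab Cbb Ebb
Common to both → Ab.

Ab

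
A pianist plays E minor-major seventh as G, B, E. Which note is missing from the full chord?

The full E minor-major seventh chord is E, G, B, D-sharp.
Comparing with the voicing, the major 7th (7th) — D-sharp — is absent.

D-sharp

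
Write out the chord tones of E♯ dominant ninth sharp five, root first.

E♯ dominant ninth sharp five is a dominant ninth sharp five built on E#.
E# — root
G## — major 3rd
B## — augmented 5th
D# — minor 7th
F## — major 9th

E#, G##, B##, D#, F##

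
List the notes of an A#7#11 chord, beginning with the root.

A♯, C𝄪, E♯, G♯, D𝄪

Root A♯, quality dominant seventh sharp eleven:
A♯ — root
C𝄪 — major 3rd
E♯ — perfect 5th
G♯ — minor 7th
D𝄪 — augmented 11th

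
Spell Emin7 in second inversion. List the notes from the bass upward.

B, D, E, G

Emin7 = E–G–B–D; second inversion → fifth (B) lowest.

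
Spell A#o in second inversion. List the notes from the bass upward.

In root position, A#o is A♯–C♯–E.
Second inversion puts the fifth (E) in the bass.

E, A♯, C♯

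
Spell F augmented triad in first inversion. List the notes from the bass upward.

A, C#, F

F augmented triad = F–A–C#; first inversion → third (A) lowest.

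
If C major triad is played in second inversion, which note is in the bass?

G

C major triad in root position is C–E–G.
Second inversion places the fifth in the bass, which is G.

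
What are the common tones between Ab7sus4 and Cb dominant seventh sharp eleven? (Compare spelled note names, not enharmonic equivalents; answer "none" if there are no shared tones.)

Eb Gb

Ab7sus4 = Ab, Db, Eb, Gb.
Cb dominant seventh sharp eleven = Cb, Eb, Gb, Bbb, F.
Shared: Eb, Gb.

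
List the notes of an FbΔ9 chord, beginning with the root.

F♭, A♭, C♭, E♭, G♭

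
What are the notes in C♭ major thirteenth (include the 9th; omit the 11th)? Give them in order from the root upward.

Cb – Eb – Gb – Bb – Db – Ab

C♭ major thirteenth: major thirteenth on Cb.
Cb — root
Eb — major 3rd
Gb — perfect 5th
Bb — major 7th
Db — major 9th
Ab — major 13th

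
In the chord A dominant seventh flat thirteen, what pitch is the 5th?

Root of A dominant seventh flat thirteen = A. The 5th is a perfect 5th: A up a perfect 5th → E.

E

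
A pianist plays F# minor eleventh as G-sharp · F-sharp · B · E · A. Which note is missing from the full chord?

C-sharp

The full F# minor eleventh chord is F-sharp, A, C-sharp, E, G-sharp, B.
Comparing with the voicing, the perfect 5th (5th) — C-sharp — is absent.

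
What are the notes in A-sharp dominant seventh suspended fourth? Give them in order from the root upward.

A-sharp – D-sharp – E-sharp – G-sharp

A-sharp dominant seventh suspended fourth: dominant seventh suspended fourth on A-sharp.
- root: A-sharp
- perfect 4th: D-sharp
- perfect 5th: E-sharp
- minor 7th: G-sharp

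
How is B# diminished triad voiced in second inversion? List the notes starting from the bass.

F#, B#, D#

B# diminished triad = B#–D#–F#; second inversion → fifth (F#) lowest.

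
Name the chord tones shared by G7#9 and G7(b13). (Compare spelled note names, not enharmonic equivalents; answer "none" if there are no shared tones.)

G – B – D – F

G7#9 = G, B, D, F, A#.
G7(b13) = G, B, D, F, Eb.
Shared: G, B, D, F.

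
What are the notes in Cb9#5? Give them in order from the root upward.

Cb9#5 is a dominant ninth sharp five built on Cb.
Root: Cb
Major 3rd (3rd): Eb
Augmented 5th (5th): G
Minor 7th (7th): Bbb
Major 9th (9th): Db

Cb  Eb  G  Bbb  Db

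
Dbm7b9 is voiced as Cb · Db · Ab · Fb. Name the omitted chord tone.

Ebb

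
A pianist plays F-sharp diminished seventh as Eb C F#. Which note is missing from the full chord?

A

F-sharp diminished seventh = F#, A, C, Eb. The voicing lacks the 3rd (minor 3rd), A.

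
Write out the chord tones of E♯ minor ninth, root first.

E♯ minor ninth is a minor ninth built on E#.
- root: E#
- minor 3rd: G#
- perfect 5th: B#
- minor 7th: D#
- major 9th: F##

E# – G# – B# – D# – F##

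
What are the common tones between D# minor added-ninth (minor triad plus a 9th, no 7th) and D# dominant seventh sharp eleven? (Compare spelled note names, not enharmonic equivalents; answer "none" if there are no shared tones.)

D# minor added-ninth = D-sharp, F-sharp, A-sharp, E-sharp.
D# dominant seventh sharp eleven = D-sharp, F-double-sharp, A-sharp, C-sharp, G-double-sharp.
Shared: D-sharp, A-sharp.

D-sharp  A-sharp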